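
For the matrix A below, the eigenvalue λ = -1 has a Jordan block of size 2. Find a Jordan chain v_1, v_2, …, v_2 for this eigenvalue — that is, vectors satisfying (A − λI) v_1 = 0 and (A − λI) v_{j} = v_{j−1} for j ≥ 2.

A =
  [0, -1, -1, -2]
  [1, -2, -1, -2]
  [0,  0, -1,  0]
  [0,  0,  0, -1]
A Jordan chain for λ = -1 of length 2:
v_1 = (1, 1, 0, 0)ᵀ
v_2 = (1, 0, 0, 0)ᵀ

Let N = A − (-1)·I. We want v_2 with N^2 v_2 = 0 but N^1 v_2 ≠ 0; then v_{j-1} := N · v_j for j = 2, …, 2.

Pick v_2 = (1, 0, 0, 0)ᵀ.
Then v_1 = N · v_2 = (1, 1, 0, 0)ᵀ.

Sanity check: (A − (-1)·I) v_1 = (0, 0, 0, 0)ᵀ = 0. ✓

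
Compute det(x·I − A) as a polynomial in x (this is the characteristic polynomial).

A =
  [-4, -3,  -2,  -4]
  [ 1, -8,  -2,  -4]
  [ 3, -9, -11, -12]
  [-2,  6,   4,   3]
x^4 + 20*x^3 + 150*x^2 + 500*x + 625

Expanding det(x·I − A) (e.g. by cofactor expansion or by noting that A is similar to its Jordan form J, which has the same characteristic polynomial as A) gives
  χ_A(x) = x^4 + 20*x^3 + 150*x^2 + 500*x + 625
which factors as (x + 5)^4. The eigenvalues (with algebraic multiplicities) are λ = -5 with multiplicity 4.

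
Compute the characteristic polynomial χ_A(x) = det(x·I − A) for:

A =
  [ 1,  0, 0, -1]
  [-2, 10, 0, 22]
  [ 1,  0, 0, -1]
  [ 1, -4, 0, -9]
x^4 - 2*x^3

Expanding det(x·I − A) (e.g. by cofactor expansion or by noting that A is similar to its Jordan form J, which has the same characteristic polynomial as A) gives
  χ_A(x) = x^4 - 2*x^3
which factors as x^3*(x - 2). The eigenvalues (with algebraic multiplicities) are λ = 0 with multiplicity 3, λ = 2 with multiplicity 1.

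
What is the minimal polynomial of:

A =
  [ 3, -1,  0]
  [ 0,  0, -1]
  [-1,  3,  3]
x^3 - 6*x^2 + 12*x - 8

The characteristic polynomial is χ_A(x) = (x - 2)^3, so the eigenvalues are known. The minimal polynomial is
  m_A(x) = Π_λ (x − λ)^{k_λ}
where k_λ is the size of the *largest* Jordan block for λ (equivalently, the smallest k with (A − λI)^k v = 0 for every generalised eigenvector v of λ).

  λ = 2: largest Jordan block has size 3, contributing (x − 2)^3

So m_A(x) = (x - 2)^3 = x^3 - 6*x^2 + 12*x - 8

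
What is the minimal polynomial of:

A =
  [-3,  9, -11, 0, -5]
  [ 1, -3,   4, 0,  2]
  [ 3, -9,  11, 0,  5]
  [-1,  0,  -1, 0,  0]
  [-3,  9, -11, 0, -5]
x^3

The characteristic polynomial is χ_A(x) = x^5, so the eigenvalues are known. The minimal polynomial is
  m_A(x) = Π_λ (x − λ)^{k_λ}
where k_λ is the size of the *largest* Jordan block for λ (equivalently, the smallest k with (A − λI)^k v = 0 for every generalised eigenvector v of λ).

  λ = 0: largest Jordan block has size 3, contributing (x − 0)^3

So m_A(x) = x^3 = x^3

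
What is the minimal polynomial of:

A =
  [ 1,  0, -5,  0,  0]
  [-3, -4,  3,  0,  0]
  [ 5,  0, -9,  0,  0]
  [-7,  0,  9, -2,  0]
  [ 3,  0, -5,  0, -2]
x^3 + 10*x^2 + 32*x + 32

The characteristic polynomial is χ_A(x) = (x + 2)^2*(x + 4)^3, so the eigenvalues are known. The minimal polynomial is
  m_A(x) = Π_λ (x − λ)^{k_λ}
where k_λ is the size of the *largest* Jordan block for λ (equivalently, the smallest k with (A − λI)^k v = 0 for every generalised eigenvector v of λ).

  λ = -4: largest Jordan block has size 2, contributing (x + 4)^2
  λ = -2: largest Jordan block has size 1, contributing (x + 2)

So m_A(x) = (x + 2)*(x + 4)^2 = x^3 + 10*x^2 + 32*x + 32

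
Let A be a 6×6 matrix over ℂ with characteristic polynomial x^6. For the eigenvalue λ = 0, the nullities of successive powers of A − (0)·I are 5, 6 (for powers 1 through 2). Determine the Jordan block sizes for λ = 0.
Block sizes for λ = 0: [2, 1, 1, 1, 1]

From the dimensions of kernels of powers, the number of Jordan blocks of size at least j is d_j − d_{j−1} where d_j = dim ker(N^j) (with d_0 = 0). Computing the differences gives [5, 1].
The number of blocks of size exactly k is (#blocks of size ≥ k) − (#blocks of size ≥ k + 1), so the partition is: 4 block(s) of size 1, 1 block(s) of size 2.
In nonincreasing order the block sizes are [2, 1, 1, 1, 1].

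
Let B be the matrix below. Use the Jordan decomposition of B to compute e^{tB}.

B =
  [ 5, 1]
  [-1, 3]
e^{tB} =
  [t*exp(4*t) + exp(4*t), t*exp(4*t)]
  [-t*exp(4*t), -t*exp(4*t) + exp(4*t)]

Strategy: write B = P · J · P⁻¹ where J is a Jordan canonical form, so e^{tB} = P · e^{tJ} · P⁻¹, and e^{tJ} can be computed block-by-block.

B has Jordan form
J =
  [4, 1]
  [0, 4]
(up to reordering of blocks).

Per-block formulas:
  For a 2×2 Jordan block J_2(4): exp(t · J_2(4)) = e^(4t)·(I + t·N), where N is the 2×2 nilpotent shift.

After assembling e^{tJ} and conjugating by P, we get:

e^{tB} =
  [t*exp(4*t) + exp(4*t), t*exp(4*t)]
  [-t*exp(4*t), -t*exp(4*t) + exp(4*t)]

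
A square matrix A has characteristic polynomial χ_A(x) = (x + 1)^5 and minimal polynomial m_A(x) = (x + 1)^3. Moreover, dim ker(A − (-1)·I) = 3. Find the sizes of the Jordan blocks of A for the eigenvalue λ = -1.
Block sizes for λ = -1: [3, 1, 1]

Step 1 — from the characteristic polynomial, algebraic multiplicity of λ = -1 is 5. From dim ker(A − (-1)·I) = 3, there are exactly 3 Jordan blocks for λ = -1.
Step 2 — from the minimal polynomial, the factor (x + 1)^3 tells us the largest block for λ = -1 has size 3.
Step 3 — with total size 5, 3 blocks, and largest block 3, the block sizes (in nonincreasing order) are [3, 1, 1].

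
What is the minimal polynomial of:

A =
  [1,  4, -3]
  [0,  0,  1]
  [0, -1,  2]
x^3 - 3*x^2 + 3*x - 1

The characteristic polynomial is χ_A(x) = (x - 1)^3, so the eigenvalues are known. The minimal polynomial is
  m_A(x) = Π_λ (x − λ)^{k_λ}
where k_λ is the size of the *largest* Jordan block for λ (equivalently, the smallest k with (A − λI)^k v = 0 for every generalised eigenvector v of λ).

  λ = 1: largest Jordan block has size 3, contributing (x − 1)^3

So m_A(x) = (x - 1)^3 = x^3 - 3*x^2 + 3*x - 1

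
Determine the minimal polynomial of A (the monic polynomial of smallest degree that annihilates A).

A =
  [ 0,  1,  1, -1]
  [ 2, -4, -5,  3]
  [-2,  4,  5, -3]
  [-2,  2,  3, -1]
x^3

The characteristic polynomial is χ_A(x) = x^4, so the eigenvalues are known. The minimal polynomial is
  m_A(x) = Π_λ (x − λ)^{k_λ}
where k_λ is the size of the *largest* Jordan block for λ (equivalently, the smallest k with (A − λI)^k v = 0 for every generalised eigenvector v of λ).

  λ = 0: largest Jordan block has size 3, contributing (x − 0)^3

So m_A(x) = x^3 = x^3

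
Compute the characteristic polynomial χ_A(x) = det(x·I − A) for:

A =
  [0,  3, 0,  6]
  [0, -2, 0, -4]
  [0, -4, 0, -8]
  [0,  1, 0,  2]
x^4

Expanding det(x·I − A) (e.g. by cofactor expansion or by noting that A is similar to its Jordan form J, which has the same characteristic polynomial as A) gives
  χ_A(x) = x^4
which factors as x^4. The eigenvalues (with algebraic multiplicities) are λ = 0 with multiplicity 4.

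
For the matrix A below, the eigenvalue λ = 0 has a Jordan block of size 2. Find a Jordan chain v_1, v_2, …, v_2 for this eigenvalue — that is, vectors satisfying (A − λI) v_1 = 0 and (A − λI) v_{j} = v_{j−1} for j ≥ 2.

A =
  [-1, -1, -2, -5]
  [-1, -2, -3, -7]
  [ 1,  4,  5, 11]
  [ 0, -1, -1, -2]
A Jordan chain for λ = 0 of length 2:
v_1 = (-1, -1, 1, 0)ᵀ
v_2 = (1, 0, 0, 0)ᵀ

Let N = A − (0)·I. We want v_2 with N^2 v_2 = 0 but N^1 v_2 ≠ 0; then v_{j-1} := N · v_j for j = 2, …, 2.

Pick v_2 = (1, 0, 0, 0)ᵀ.
Then v_1 = N · v_2 = (-1, -1, 1, 0)ᵀ.

Sanity check: (A − (0)·I) v_1 = (0, 0, 0, 0)ᵀ = 0. ✓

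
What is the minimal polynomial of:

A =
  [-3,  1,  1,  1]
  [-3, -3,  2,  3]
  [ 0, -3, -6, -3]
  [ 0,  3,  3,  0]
x^3 + 9*x^2 + 27*x + 27

The characteristic polynomial is χ_A(x) = (x + 3)^4, so the eigenvalues are known. The minimal polynomial is
  m_A(x) = Π_λ (x − λ)^{k_λ}
where k_λ is the size of the *largest* Jordan block for λ (equivalently, the smallest k with (A − λI)^k v = 0 for every generalised eigenvector v of λ).

  λ = -3: largest Jordan block has size 3, contributing (x + 3)^3

So m_A(x) = (x + 3)^3 = x^3 + 9*x^2 + 27*x + 27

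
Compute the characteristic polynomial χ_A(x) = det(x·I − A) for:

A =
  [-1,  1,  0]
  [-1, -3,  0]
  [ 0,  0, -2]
x^3 + 6*x^2 + 12*x + 8

Expanding det(x·I − A) (e.g. by cofactor expansion or by noting that A is similar to its Jordan form J, which has the same characteristic polynomial as A) gives
  χ_A(x) = x^3 + 6*x^2 + 12*x + 8
which factors as (x + 2)^3. The eigenvalues (with algebraic multiplicities) are λ = -2 with multiplicity 3.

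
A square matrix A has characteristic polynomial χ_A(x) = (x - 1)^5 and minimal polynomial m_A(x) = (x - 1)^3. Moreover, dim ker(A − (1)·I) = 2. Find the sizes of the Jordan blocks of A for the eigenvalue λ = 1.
Block sizes for λ = 1: [3, 2]

Step 1 — from the characteristic polynomial, algebraic multiplicity of λ = 1 is 5. From dim ker(A − (1)·I) = 2, there are exactly 2 Jordan blocks for λ = 1.
Step 2 — from the minimal polynomial, the factor (x − 1)^3 tells us the largest block for λ = 1 has size 3.
Step 3 — with total size 5, 2 blocks, and largest block 3, the block sizes (in nonincreasing order) are [3, 2].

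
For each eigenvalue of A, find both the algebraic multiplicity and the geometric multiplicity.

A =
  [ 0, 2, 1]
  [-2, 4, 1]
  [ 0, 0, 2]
λ = 2: alg = 3, geom = 2

Step 1 — factor the characteristic polynomial to read off the algebraic multiplicities:
  χ_A(x) = (x - 2)^3

Step 2 — compute geometric multiplicities via the rank-nullity identity g(λ) = n − rank(A − λI):
  rank(A − (2)·I) = 1, so dim ker(A − (2)·I) = n − 1 = 2

Summary:
  λ = 2: algebraic multiplicity = 3, geometric multiplicity = 2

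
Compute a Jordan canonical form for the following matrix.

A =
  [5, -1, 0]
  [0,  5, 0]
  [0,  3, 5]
J_2(5) ⊕ J_1(5)

The characteristic polynomial is
  det(x·I − A) = x^3 - 15*x^2 + 75*x - 125 = (x - 5)^3

Eigenvalues and multiplicities (the geometric multiplicity of λ is n − rank(A − λI), which equals the number of Jordan blocks for λ):
  λ = 5: algebraic multiplicity = 3, geometric multiplicity = 2

Determining the block sizes for each eigenvalue:
  λ = 5: 2 blocks summing to 3 forces exactly one block of size 2 and the rest size 1 → block sizes [2, 1]

Assembling the blocks gives a Jordan form
J =
  [5, 1, 0]
  [0, 5, 0]
  [0, 0, 5]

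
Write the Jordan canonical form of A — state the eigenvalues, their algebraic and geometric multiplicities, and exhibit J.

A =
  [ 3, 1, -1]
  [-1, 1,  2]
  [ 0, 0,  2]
J_3(2)

The characteristic polynomial is
  det(x·I − A) = x^3 - 6*x^2 + 12*x - 8 = (x - 2)^3

Eigenvalues and multiplicities (the geometric multiplicity of λ is n − rank(A − λI), which equals the number of Jordan blocks for λ):
  λ = 2: algebraic multiplicity = 3, geometric multiplicity = 1

Determining the block sizes for each eigenvalue:
  λ = 2: one block (gm = 1), so the single block has size am = 3 → block sizes [3]

Assembling the blocks gives a Jordan form
J =
  [2, 1, 0]
  [0, 2, 1]
  [0, 0, 2]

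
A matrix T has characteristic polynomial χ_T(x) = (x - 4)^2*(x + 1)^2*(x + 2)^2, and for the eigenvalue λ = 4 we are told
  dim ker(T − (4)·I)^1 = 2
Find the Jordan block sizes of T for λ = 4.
Block sizes for λ = 4: [1, 1]

From the dimensions of kernels of powers, the number of Jordan blocks of size at least j is d_j − d_{j−1} where d_j = dim ker(N^j) (with d_0 = 0). Computing the differences gives [2].
The number of blocks of size exactly k is (#blocks of size ≥ k) − (#blocks of size ≥ k + 1), so the partition is: 2 block(s) of size 1.
In nonincreasing order the block sizes are [1, 1].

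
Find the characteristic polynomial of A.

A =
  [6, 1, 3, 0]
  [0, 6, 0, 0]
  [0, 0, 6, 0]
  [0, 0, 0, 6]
x^4 - 24*x^3 + 216*x^2 - 864*x + 1296

Expanding det(x·I − A) (e.g. by cofactor expansion or by noting that A is similar to its Jordan form J, which has the same characteristic polynomial as A) gives
  χ_A(x) = x^4 - 24*x^3 + 216*x^2 - 864*x + 1296
which factors as (x - 6)^4. The eigenvalues (with algebraic multiplicities) are λ = 6 with multiplicity 4.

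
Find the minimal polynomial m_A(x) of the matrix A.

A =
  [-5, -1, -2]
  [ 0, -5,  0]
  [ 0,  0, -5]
x^2 + 10*x + 25

The characteristic polynomial is χ_A(x) = (x + 5)^3, so the eigenvalues are known. The minimal polynomial is
  m_A(x) = Π_λ (x − λ)^{k_λ}
where k_λ is the size of the *largest* Jordan block for λ (equivalently, the smallest k with (A − λI)^k v = 0 for every generalised eigenvector v of λ).

  λ = -5: largest Jordan block has size 2, contributing (x + 5)^2

So m_A(x) = (x + 5)^2 = x^2 + 10*x + 25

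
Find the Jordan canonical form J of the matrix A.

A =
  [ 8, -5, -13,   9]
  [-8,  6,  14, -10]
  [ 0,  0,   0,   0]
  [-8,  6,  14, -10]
J_2(0) ⊕ J_1(0) ⊕ J_1(4)

The characteristic polynomial is
  det(x·I − A) = x^4 - 4*x^3 = x^3*(x - 4)

Eigenvalues and multiplicities (the geometric multiplicity of λ is n − rank(A − λI), which equals the number of Jordan blocks for λ):
  λ = 0: algebraic multiplicity = 3, geometric multiplicity = 2
  λ = 4: algebraic multiplicity = 1, geometric multiplicity = 1

Determining the block sizes for each eigenvalue:
  λ = 0: 2 blocks summing to 3 forces exactly one block of size 2 and the rest size 1 → block sizes [2, 1]
  λ = 4: one block (gm = 1), so the single block has size am = 1 → block sizes [1]

Assembling the blocks gives a Jordan form
J =
  [0, 1, 0, 0]
  [0, 0, 0, 0]
  [0, 0, 0, 0]
  [0, 0, 0, 4]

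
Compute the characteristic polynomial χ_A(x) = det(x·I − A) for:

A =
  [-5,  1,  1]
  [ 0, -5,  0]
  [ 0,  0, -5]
x^3 + 15*x^2 + 75*x + 125

Expanding det(x·I − A) (e.g. by cofactor expansion or by noting that A is similar to its Jordan form J, which has the same characteristic polynomial as A) gives
  χ_A(x) = x^3 + 15*x^2 + 75*x + 125
which factors as (x + 5)^3. The eigenvalues (with algebraic multiplicities) are λ = -5 with multiplicity 3.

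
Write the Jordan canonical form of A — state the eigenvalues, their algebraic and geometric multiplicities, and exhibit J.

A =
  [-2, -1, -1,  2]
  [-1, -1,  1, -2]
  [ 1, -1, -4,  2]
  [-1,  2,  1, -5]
J_3(-3) ⊕ J_1(-3)

The characteristic polynomial is
  det(x·I − A) = x^4 + 12*x^3 + 54*x^2 + 108*x + 81 = (x + 3)^4

Eigenvalues and multiplicities (the geometric multiplicity of λ is n − rank(A − λI), which equals the number of Jordan blocks for λ):
  λ = -3: algebraic multiplicity = 4, geometric multiplicity = 2

Determining the block sizes for each eigenvalue:
  λ = -3: with am = 4 and gm = 2, the partition is not yet determined (e.g. several partitions of 4 into 2 parts exist). Let N = A − (-3)·I. Computing rank(N^1) = 2, rank(N^2) = 1, rank(N^3) = 0; the number of blocks of size ≥ j is rank(N^{j−1}) − rank(N^j), giving [2, 1, 1]. So we have 1 block(s) of size 3, 1 block(s) of size 1 → block sizes [3, 1]

Assembling the blocks gives a Jordan form
J =
  [-3,  1,  0,  0]
  [ 0, -3,  1,  0]
  [ 0,  0, -3,  0]
  [ 0,  0,  0, -3]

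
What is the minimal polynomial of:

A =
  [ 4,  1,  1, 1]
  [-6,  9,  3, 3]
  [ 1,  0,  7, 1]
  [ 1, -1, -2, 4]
x^2 - 12*x + 36

The characteristic polynomial is χ_A(x) = (x - 6)^4, so the eigenvalues are known. The minimal polynomial is
  m_A(x) = Π_λ (x − λ)^{k_λ}
where k_λ is the size of the *largest* Jordan block for λ (equivalently, the smallest k with (A − λI)^k v = 0 for every generalised eigenvector v of λ).

  λ = 6: largest Jordan block has size 2, contributing (x − 6)^2

So m_A(x) = (x - 6)^2 = x^2 - 12*x + 36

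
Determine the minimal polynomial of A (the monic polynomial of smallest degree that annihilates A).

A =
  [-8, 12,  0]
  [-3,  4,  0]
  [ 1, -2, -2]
x^2 + 4*x + 4

The characteristic polynomial is χ_A(x) = (x + 2)^3, so the eigenvalues are known. The minimal polynomial is
  m_A(x) = Π_λ (x − λ)^{k_λ}
where k_λ is the size of the *largest* Jordan block for λ (equivalently, the smallest k with (A − λI)^k v = 0 for every generalised eigenvector v of λ).

  λ = -2: largest Jordan block has size 2, contributing (x + 2)^2

So m_A(x) = (x + 2)^2 = x^2 + 4*x + 4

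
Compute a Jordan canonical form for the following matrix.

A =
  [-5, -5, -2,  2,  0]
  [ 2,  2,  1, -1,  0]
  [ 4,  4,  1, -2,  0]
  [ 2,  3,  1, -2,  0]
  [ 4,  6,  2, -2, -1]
J_3(-1) ⊕ J_1(-1) ⊕ J_1(-1)

The characteristic polynomial is
  det(x·I − A) = x^5 + 5*x^4 + 10*x^3 + 10*x^2 + 5*x + 1 = (x + 1)^5

Eigenvalues and multiplicities (the geometric multiplicity of λ is n − rank(A − λI), which equals the number of Jordan blocks for λ):
  λ = -1: algebraic multiplicity = 5, geometric multiplicity = 3

Determining the block sizes for each eigenvalue:
  λ = -1: with am = 5 and gm = 3, the partition is not yet determined (e.g. several partitions of 5 into 3 parts exist). Let N = A − (-1)·I. Computing rank(N^1) = 2, rank(N^2) = 1, rank(N^3) = 0; the number of blocks of size ≥ j is rank(N^{j−1}) − rank(N^j), giving [3, 1, 1]. So we have 1 block(s) of size 3, 2 block(s) of size 1 → block sizes [3, 1, 1]

Assembling the blocks gives a Jordan form
J =
  [-1,  1,  0,  0,  0]
  [ 0, -1,  1,  0,  0]
  [ 0,  0, -1,  0,  0]
  [ 0,  0,  0, -1,  0]
  [ 0,  0,  0,  0, -1]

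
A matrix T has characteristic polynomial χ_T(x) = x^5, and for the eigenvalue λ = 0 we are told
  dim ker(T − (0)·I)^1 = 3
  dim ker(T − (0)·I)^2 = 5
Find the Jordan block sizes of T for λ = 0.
Block sizes for λ = 0: [2, 2, 1]

From the dimensions of kernels of powers, the number of Jordan blocks of size at least j is d_j − d_{j−1} where d_j = dim ker(N^j) (with d_0 = 0). Computing the differences gives [3, 2].
The number of blocks of size exactly k is (#blocks of size ≥ k) − (#blocks of size ≥ k + 1), so the partition is: 1 block(s) of size 1, 2 block(s) of size 2.
In nonincreasing order the block sizes are [2, 2, 1].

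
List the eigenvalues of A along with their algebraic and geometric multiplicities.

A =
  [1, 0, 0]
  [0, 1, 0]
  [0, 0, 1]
λ = 1: alg = 3, geom = 3

Step 1 — factor the characteristic polynomial to read off the algebraic multiplicities:
  χ_A(x) = (x - 1)^3

Step 2 — compute geometric multiplicities via the rank-nullity identity g(λ) = n − rank(A − λI):
  rank(A − (1)·I) = 0, so dim ker(A − (1)·I) = n − 0 = 3

Summary:
  λ = 1: algebraic multiplicity = 3, geometric multiplicity = 3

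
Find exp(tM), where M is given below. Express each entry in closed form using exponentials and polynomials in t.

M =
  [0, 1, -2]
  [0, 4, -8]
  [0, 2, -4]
e^{tM} =
  [1, t, -2*t]
  [0, 4*t + 1, -8*t]
  [0, 2*t, 1 - 4*t]

Strategy: write M = P · J · P⁻¹ where J is a Jordan canonical form, so e^{tM} = P · e^{tJ} · P⁻¹, and e^{tJ} can be computed block-by-block.

M has Jordan form
J =
  [0, 1, 0]
  [0, 0, 0]
  [0, 0, 0]
(up to reordering of blocks).

Per-block formulas:
  For a 1×1 block at λ = 0: exp(t · [0]) = [e^(0t)].
  For a 2×2 Jordan block J_2(0): exp(t · J_2(0)) = e^(0t)·(I + t·N), where N is the 2×2 nilpotent shift.

After assembling e^{tJ} and conjugating by P, we get:

e^{tM} =
  [1, t, -2*t]
  [0, 4*t + 1, -8*t]
  [0, 2*t, 1 - 4*t]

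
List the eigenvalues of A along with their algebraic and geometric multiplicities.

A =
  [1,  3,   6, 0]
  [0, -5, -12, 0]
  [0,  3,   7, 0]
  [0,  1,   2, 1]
λ = 1: alg = 4, geom = 3

Step 1 — factor the characteristic polynomial to read off the algebraic multiplicities:
  χ_A(x) = (x - 1)^4

Step 2 — compute geometric multiplicities via the rank-nullity identity g(λ) = n − rank(A − λI):
  rank(A − (1)·I) = 1, so dim ker(A − (1)·I) = n − 1 = 3

Summary:
  λ = 1: algebraic multiplicity = 4, geometric multiplicity = 3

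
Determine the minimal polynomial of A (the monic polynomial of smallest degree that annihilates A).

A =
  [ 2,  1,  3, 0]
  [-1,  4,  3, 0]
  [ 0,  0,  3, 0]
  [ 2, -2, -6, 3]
x^2 - 6*x + 9

The characteristic polynomial is χ_A(x) = (x - 3)^4, so the eigenvalues are known. The minimal polynomial is
  m_A(x) = Π_λ (x − λ)^{k_λ}
where k_λ is the size of the *largest* Jordan block for λ (equivalently, the smallest k with (A − λI)^k v = 0 for every generalised eigenvector v of λ).

  λ = 3: largest Jordan block has size 2, contributing (x − 3)^2

So m_A(x) = (x - 3)^2 = x^2 - 6*x + 9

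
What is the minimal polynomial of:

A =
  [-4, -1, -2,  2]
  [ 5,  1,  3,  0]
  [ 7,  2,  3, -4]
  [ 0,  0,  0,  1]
x^4 - x^3

The characteristic polynomial is χ_A(x) = x^3*(x - 1), so the eigenvalues are known. The minimal polynomial is
  m_A(x) = Π_λ (x − λ)^{k_λ}
where k_λ is the size of the *largest* Jordan block for λ (equivalently, the smallest k with (A − λI)^k v = 0 for every generalised eigenvector v of λ).

  λ = 0: largest Jordan block has size 3, contributing (x − 0)^3
  λ = 1: largest Jordan block has size 1, contributing (x − 1)

So m_A(x) = x^3*(x - 1) = x^4 - x^3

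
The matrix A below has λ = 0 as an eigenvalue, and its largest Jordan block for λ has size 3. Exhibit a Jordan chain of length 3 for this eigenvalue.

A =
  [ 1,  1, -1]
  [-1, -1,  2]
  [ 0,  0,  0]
A Jordan chain for λ = 0 of length 3:
v_1 = (1, -1, 0)ᵀ
v_2 = (-1, 2, 0)ᵀ
v_3 = (0, 0, 1)ᵀ

Let N = A − (0)·I. We want v_3 with N^3 v_3 = 0 but N^2 v_3 ≠ 0; then v_{j-1} := N · v_j for j = 3, …, 2.

Pick v_3 = (0, 0, 1)ᵀ.
Then v_2 = N · v_3 = (-1, 2, 0)ᵀ.
Then v_1 = N · v_2 = (1, -1, 0)ᵀ.

Sanity check: (A − (0)·I) v_1 = (0, 0, 0)ᵀ = 0. ✓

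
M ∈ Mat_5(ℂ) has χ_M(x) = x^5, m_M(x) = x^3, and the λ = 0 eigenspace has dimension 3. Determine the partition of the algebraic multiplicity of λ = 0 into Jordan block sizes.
Block sizes for λ = 0: [3, 1, 1]

Step 1 — from the characteristic polynomial, algebraic multiplicity of λ = 0 is 5. From dim ker(M − (0)·I) = 3, there are exactly 3 Jordan blocks for λ = 0.
Step 2 — from the minimal polynomial, the factor (x − 0)^3 tells us the largest block for λ = 0 has size 3.
Step 3 — with total size 5, 3 blocks, and largest block 3, the block sizes (in nonincreasing order) are [3, 1, 1].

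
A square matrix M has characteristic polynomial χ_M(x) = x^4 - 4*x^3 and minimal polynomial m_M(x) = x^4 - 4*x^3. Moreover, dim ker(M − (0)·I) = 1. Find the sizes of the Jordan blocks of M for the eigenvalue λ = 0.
Block sizes for λ = 0: [3]

Step 1 — from the characteristic polynomial, algebraic multiplicity of λ = 0 is 3. From dim ker(M − (0)·I) = 1, there are exactly 1 Jordan blocks for λ = 0.
Step 2 — from the minimal polynomial, the factor (x − 0)^3 tells us the largest block for λ = 0 has size 3.
Step 3 — with total size 3, 1 blocks, and largest block 3, the block sizes (in nonincreasing order) are [3].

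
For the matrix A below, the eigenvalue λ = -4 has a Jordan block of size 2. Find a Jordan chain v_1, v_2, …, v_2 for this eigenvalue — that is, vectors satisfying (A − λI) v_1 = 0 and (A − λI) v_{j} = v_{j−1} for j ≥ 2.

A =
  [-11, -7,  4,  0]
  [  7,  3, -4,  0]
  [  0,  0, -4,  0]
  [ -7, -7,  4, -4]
A Jordan chain for λ = -4 of length 2:
v_1 = (-7, 7, 0, -7)ᵀ
v_2 = (1, 0, 0, 0)ᵀ

Let N = A − (-4)·I. We want v_2 with N^2 v_2 = 0 but N^1 v_2 ≠ 0; then v_{j-1} := N · v_j for j = 2, …, 2.

Pick v_2 = (1, 0, 0, 0)ᵀ.
Then v_1 = N · v_2 = (-7, 7, 0, -7)ᵀ.

Sanity check: (A − (-4)·I) v_1 = (0, 0, 0, 0)ᵀ = 0. ✓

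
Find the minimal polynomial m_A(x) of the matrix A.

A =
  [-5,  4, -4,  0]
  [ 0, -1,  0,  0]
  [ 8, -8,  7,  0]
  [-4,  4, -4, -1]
x^2 - 2*x - 3

The characteristic polynomial is χ_A(x) = (x - 3)*(x + 1)^3, so the eigenvalues are known. The minimal polynomial is
  m_A(x) = Π_λ (x − λ)^{k_λ}
where k_λ is the size of the *largest* Jordan block for λ (equivalently, the smallest k with (A − λI)^k v = 0 for every generalised eigenvector v of λ).

  λ = -1: largest Jordan block has size 1, contributing (x + 1)
  λ = 3: largest Jordan block has size 1, contributing (x − 3)

So m_A(x) = (x - 3)*(x + 1) = x^2 - 2*x - 3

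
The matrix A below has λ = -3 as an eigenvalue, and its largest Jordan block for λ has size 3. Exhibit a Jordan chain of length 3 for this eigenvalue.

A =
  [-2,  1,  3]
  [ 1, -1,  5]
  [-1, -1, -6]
A Jordan chain for λ = -3 of length 3:
v_1 = (-1, -2, 1)ᵀ
v_2 = (1, 1, -1)ᵀ
v_3 = (1, 0, 0)ᵀ

Let N = A − (-3)·I. We want v_3 with N^3 v_3 = 0 but N^2 v_3 ≠ 0; then v_{j-1} := N · v_j for j = 3, …, 2.

Pick v_3 = (1, 0, 0)ᵀ.
Then v_2 = N · v_3 = (1, 1, -1)ᵀ.
Then v_1 = N · v_2 = (-1, -2, 1)ᵀ.

Sanity check: (A − (-3)·I) v_1 = (0, 0, 0)ᵀ = 0. ✓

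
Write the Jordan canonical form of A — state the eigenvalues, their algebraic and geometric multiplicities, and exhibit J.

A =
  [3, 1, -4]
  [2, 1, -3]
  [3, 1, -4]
J_3(0)

The characteristic polynomial is
  det(x·I − A) = x^3

Eigenvalues and multiplicities (the geometric multiplicity of λ is n − rank(A − λI), which equals the number of Jordan blocks for λ):
  λ = 0: algebraic multiplicity = 3, geometric multiplicity = 1

Determining the block sizes for each eigenvalue:
  λ = 0: one block (gm = 1), so the single block has size am = 3 → block sizes [3]

Assembling the blocks gives a Jordan form
J =
  [0, 1, 0]
  [0, 0, 1]
  [0, 0, 0]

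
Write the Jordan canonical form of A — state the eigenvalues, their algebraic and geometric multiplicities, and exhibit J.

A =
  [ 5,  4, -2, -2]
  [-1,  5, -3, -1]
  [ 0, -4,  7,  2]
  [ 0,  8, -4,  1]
J_1(3) ⊕ J_2(5) ⊕ J_1(5)

The characteristic polynomial is
  det(x·I − A) = x^4 - 18*x^3 + 120*x^2 - 350*x + 375 = (x - 5)^3*(x - 3)

Eigenvalues and multiplicities (the geometric multiplicity of λ is n − rank(A − λI), which equals the number of Jordan blocks for λ):
  λ = 3: algebraic multiplicity = 1, geometric multiplicity = 1
  λ = 5: algebraic multiplicity = 3, geometric multiplicity = 2

Determining the block sizes for each eigenvalue:
  λ = 3: one block (gm = 1), so the single block has size am = 1 → block sizes [1]
  λ = 5: 2 blocks summing to 3 forces exactly one block of size 2 and the rest size 1 → block sizes [2, 1]

Assembling the blocks gives a Jordan form
J =
  [3, 0, 0, 0]
  [0, 5, 1, 0]
  [0, 0, 5, 0]
  [0, 0, 0, 5]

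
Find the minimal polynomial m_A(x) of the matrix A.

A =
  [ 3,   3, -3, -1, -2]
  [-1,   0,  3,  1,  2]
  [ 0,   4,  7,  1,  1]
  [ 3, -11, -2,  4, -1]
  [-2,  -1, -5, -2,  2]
x^5 - 16*x^4 + 97*x^3 - 278*x^2 + 380*x - 200

The characteristic polynomial is χ_A(x) = (x - 5)^2*(x - 2)^3, so the eigenvalues are known. The minimal polynomial is
  m_A(x) = Π_λ (x − λ)^{k_λ}
where k_λ is the size of the *largest* Jordan block for λ (equivalently, the smallest k with (A − λI)^k v = 0 for every generalised eigenvector v of λ).

  λ = 2: largest Jordan block has size 3, contributing (x − 2)^3
  λ = 5: largest Jordan block has size 2, contributing (x − 5)^2

So m_A(x) = (x - 5)^2*(x - 2)^3 = x^5 - 16*x^4 + 97*x^3 - 278*x^2 + 380*x - 200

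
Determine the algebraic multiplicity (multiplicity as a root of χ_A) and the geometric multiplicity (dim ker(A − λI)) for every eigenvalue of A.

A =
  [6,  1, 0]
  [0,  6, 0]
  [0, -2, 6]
λ = 6: alg = 3, geom = 2

Step 1 — factor the characteristic polynomial to read off the algebraic multiplicities:
  χ_A(x) = (x - 6)^3

Step 2 — compute geometric multiplicities via the rank-nullity identity g(λ) = n − rank(A − λI):
  rank(A − (6)·I) = 1, so dim ker(A − (6)·I) = n − 1 = 2

Summary:
  λ = 6: algebraic multiplicity = 3, geometric multiplicity = 2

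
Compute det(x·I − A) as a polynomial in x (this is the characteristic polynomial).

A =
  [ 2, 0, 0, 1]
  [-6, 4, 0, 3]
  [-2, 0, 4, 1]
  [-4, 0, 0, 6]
x^4 - 16*x^3 + 96*x^2 - 256*x + 256

Expanding det(x·I − A) (e.g. by cofactor expansion or by noting that A is similar to its Jordan form J, which has the same characteristic polynomial as A) gives
  χ_A(x) = x^4 - 16*x^3 + 96*x^2 - 256*x + 256
which factors as (x - 4)^4. The eigenvalues (with algebraic multiplicities) are λ = 4 with multiplicity 4.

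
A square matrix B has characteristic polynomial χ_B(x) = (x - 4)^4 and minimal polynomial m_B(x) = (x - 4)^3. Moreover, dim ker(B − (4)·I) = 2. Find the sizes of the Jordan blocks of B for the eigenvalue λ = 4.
Block sizes for λ = 4: [3, 1]

Step 1 — from the characteristic polynomial, algebraic multiplicity of λ = 4 is 4. From dim ker(B − (4)·I) = 2, there are exactly 2 Jordan blocks for λ = 4.
Step 2 — from the minimal polynomial, the factor (x − 4)^3 tells us the largest block for λ = 4 has size 3.
Step 3 — with total size 4, 2 blocks, and largest block 3, the block sizes (in nonincreasing order) are [3, 1].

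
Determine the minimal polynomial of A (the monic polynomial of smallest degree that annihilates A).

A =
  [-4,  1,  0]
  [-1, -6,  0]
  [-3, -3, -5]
x^2 + 10*x + 25

The characteristic polynomial is χ_A(x) = (x + 5)^3, so the eigenvalues are known. The minimal polynomial is
  m_A(x) = Π_λ (x − λ)^{k_λ}
where k_λ is the size of the *largest* Jordan block for λ (equivalently, the smallest k with (A − λI)^k v = 0 for every generalised eigenvector v of λ).

  λ = -5: largest Jordan block has size 2, contributing (x + 5)^2

So m_A(x) = (x + 5)^2 = x^2 + 10*x + 25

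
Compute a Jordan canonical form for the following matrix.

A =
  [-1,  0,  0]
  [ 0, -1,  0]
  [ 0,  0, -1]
J_1(-1) ⊕ J_1(-1) ⊕ J_1(-1)

The characteristic polynomial is
  det(x·I − A) = x^3 + 3*x^2 + 3*x + 1 = (x + 1)^3

Eigenvalues and multiplicities (the geometric multiplicity of λ is n − rank(A − λI), which equals the number of Jordan blocks for λ):
  λ = -1: algebraic multiplicity = 3, geometric multiplicity = 3

Determining the block sizes for each eigenvalue:
  λ = -1: gm = am = 3, so every block has size 1 → block sizes [1, 1, 1]

Assembling the blocks gives a Jordan form
J =
  [-1,  0,  0]
  [ 0, -1,  0]
  [ 0,  0, -1]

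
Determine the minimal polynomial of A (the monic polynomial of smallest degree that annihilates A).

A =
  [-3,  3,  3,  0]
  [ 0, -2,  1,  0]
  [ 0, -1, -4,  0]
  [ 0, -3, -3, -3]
x^2 + 6*x + 9

The characteristic polynomial is χ_A(x) = (x + 3)^4, so the eigenvalues are known. The minimal polynomial is
  m_A(x) = Π_λ (x − λ)^{k_λ}
where k_λ is the size of the *largest* Jordan block for λ (equivalently, the smallest k with (A − λI)^k v = 0 for every generalised eigenvector v of λ).

  λ = -3: largest Jordan block has size 2, contributing (x + 3)^2

So m_A(x) = (x + 3)^2 = x^2 + 6*x + 9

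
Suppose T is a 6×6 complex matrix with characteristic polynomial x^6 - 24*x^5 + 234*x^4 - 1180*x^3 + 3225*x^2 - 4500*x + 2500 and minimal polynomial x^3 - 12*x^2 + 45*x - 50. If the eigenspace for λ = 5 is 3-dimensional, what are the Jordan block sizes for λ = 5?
Block sizes for λ = 5: [2, 1, 1]

Step 1 — from the characteristic polynomial, algebraic multiplicity of λ = 5 is 4. From dim ker(T − (5)·I) = 3, there are exactly 3 Jordan blocks for λ = 5.
Step 2 — from the minimal polynomial, the factor (x − 5)^2 tells us the largest block for λ = 5 has size 2.
Step 3 — with total size 4, 3 blocks, and largest block 2, the block sizes (in nonincreasing order) are [2, 1, 1].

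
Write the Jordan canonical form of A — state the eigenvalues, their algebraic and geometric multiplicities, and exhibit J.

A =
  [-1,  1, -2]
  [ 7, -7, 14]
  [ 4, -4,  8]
J_2(0) ⊕ J_1(0)

The characteristic polynomial is
  det(x·I − A) = x^3

Eigenvalues and multiplicities (the geometric multiplicity of λ is n − rank(A − λI), which equals the number of Jordan blocks for λ):
  λ = 0: algebraic multiplicity = 3, geometric multiplicity = 2

Determining the block sizes for each eigenvalue:
  λ = 0: 2 blocks summing to 3 forces exactly one block of size 2 and the rest size 1 → block sizes [2, 1]

Assembling the blocks gives a Jordan form
J =
  [0, 1, 0]
  [0, 0, 0]
  [0, 0, 0]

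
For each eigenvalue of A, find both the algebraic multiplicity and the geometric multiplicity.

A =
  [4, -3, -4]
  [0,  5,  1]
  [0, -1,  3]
λ = 4: alg = 3, geom = 1

Step 1 — factor the characteristic polynomial to read off the algebraic multiplicities:
  χ_A(x) = (x - 4)^3

Step 2 — compute geometric multiplicities via the rank-nullity identity g(λ) = n − rank(A − λI):
  rank(A − (4)·I) = 2, so dim ker(A − (4)·I) = n − 2 = 1

Summary:
  λ = 4: algebraic multiplicity = 3, geometric multiplicity = 1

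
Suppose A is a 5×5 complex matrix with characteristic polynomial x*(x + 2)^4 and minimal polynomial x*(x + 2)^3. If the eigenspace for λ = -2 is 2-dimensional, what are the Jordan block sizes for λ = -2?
Block sizes for λ = -2: [3, 1]

Step 1 — from the characteristic polynomial, algebraic multiplicity of λ = -2 is 4. From dim ker(A − (-2)·I) = 2, there are exactly 2 Jordan blocks for λ = -2.
Step 2 — from the minimal polynomial, the factor (x + 2)^3 tells us the largest block for λ = -2 has size 3.
Step 3 — with total size 4, 2 blocks, and largest block 3, the block sizes (in nonincreasing order) are [3, 1].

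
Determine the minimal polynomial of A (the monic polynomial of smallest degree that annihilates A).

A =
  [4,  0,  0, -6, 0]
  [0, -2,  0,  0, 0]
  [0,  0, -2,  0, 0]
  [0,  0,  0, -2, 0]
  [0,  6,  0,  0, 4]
x^2 - 2*x - 8

The characteristic polynomial is χ_A(x) = (x - 4)^2*(x + 2)^3, so the eigenvalues are known. The minimal polynomial is
  m_A(x) = Π_λ (x − λ)^{k_λ}
where k_λ is the size of the *largest* Jordan block for λ (equivalently, the smallest k with (A − λI)^k v = 0 for every generalised eigenvector v of λ).

  λ = -2: largest Jordan block has size 1, contributing (x + 2)
  λ = 4: largest Jordan block has size 1, contributing (x − 4)

So m_A(x) = (x - 4)*(x + 2) = x^2 - 2*x - 8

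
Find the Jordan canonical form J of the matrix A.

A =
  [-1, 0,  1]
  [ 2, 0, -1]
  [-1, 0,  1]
J_3(0)

The characteristic polynomial is
  det(x·I − A) = x^3

Eigenvalues and multiplicities (the geometric multiplicity of λ is n − rank(A − λI), which equals the number of Jordan blocks for λ):
  λ = 0: algebraic multiplicity = 3, geometric multiplicity = 1

Determining the block sizes for each eigenvalue:
  λ = 0: one block (gm = 1), so the single block has size am = 3 → block sizes [3]

Assembling the blocks gives a Jordan form
J =
  [0, 1, 0]
  [0, 0, 1]
  [0, 0, 0]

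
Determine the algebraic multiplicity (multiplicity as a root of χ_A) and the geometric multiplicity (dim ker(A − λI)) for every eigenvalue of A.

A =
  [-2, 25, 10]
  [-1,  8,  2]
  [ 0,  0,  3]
λ = 3: alg = 3, geom = 2

Step 1 — factor the characteristic polynomial to read off the algebraic multiplicities:
  χ_A(x) = (x - 3)^3

Step 2 — compute geometric multiplicities via the rank-nullity identity g(λ) = n − rank(A − λI):
  rank(A − (3)·I) = 1, so dim ker(A − (3)·I) = n − 1 = 2

Summary:
  λ = 3: algebraic multiplicity = 3, geometric multiplicity = 2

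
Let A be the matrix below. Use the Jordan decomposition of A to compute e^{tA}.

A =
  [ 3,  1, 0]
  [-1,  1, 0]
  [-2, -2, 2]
e^{tA} =
  [t*exp(2*t) + exp(2*t), t*exp(2*t), 0]
  [-t*exp(2*t), -t*exp(2*t) + exp(2*t), 0]
  [-2*t*exp(2*t), -2*t*exp(2*t), exp(2*t)]

Strategy: write A = P · J · P⁻¹ where J is a Jordan canonical form, so e^{tA} = P · e^{tJ} · P⁻¹, and e^{tJ} can be computed block-by-block.

A has Jordan form
J =
  [2, 1, 0]
  [0, 2, 0]
  [0, 0, 2]
(up to reordering of blocks).

Per-block formulas:
  For a 1×1 block at λ = 2: exp(t · [2]) = [e^(2t)].
  For a 2×2 Jordan block J_2(2): exp(t · J_2(2)) = e^(2t)·(I + t·N), where N is the 2×2 nilpotent shift.

After assembling e^{tJ} and conjugating by P, we get:

e^{tA} =
  [t*exp(2*t) + exp(2*t), t*exp(2*t), 0]
  [-t*exp(2*t), -t*exp(2*t) + exp(2*t), 0]
  [-2*t*exp(2*t), -2*t*exp(2*t), exp(2*t)]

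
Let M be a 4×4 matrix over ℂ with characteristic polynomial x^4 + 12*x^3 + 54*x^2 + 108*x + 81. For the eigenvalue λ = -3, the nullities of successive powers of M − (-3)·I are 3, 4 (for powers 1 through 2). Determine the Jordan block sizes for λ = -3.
Block sizes for λ = -3: [2, 1, 1]

From the dimensions of kernels of powers, the number of Jordan blocks of size at least j is d_j − d_{j−1} where d_j = dim ker(N^j) (with d_0 = 0). Computing the differences gives [3, 1].
The number of blocks of size exactly k is (#blocks of size ≥ k) − (#blocks of size ≥ k + 1), so the partition is: 2 block(s) of size 1, 1 block(s) of size 2.
In nonincreasing order the block sizes are [2, 1, 1].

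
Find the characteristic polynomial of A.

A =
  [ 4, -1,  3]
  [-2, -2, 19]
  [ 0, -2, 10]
x^3 - 12*x^2 + 48*x - 64

Expanding det(x·I − A) (e.g. by cofactor expansion or by noting that A is similar to its Jordan form J, which has the same characteristic polynomial as A) gives
  χ_A(x) = x^3 - 12*x^2 + 48*x - 64
which factors as (x - 4)^3. The eigenvalues (with algebraic multiplicities) are λ = 4 with multiplicity 3.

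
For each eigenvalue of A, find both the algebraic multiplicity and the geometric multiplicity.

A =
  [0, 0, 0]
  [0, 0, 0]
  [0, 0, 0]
λ = 0: alg = 3, geom = 3

Step 1 — factor the characteristic polynomial to read off the algebraic multiplicities:
  χ_A(x) = x^3

Step 2 — compute geometric multiplicities via the rank-nullity identity g(λ) = n − rank(A − λI):
  rank(A − (0)·I) = 0, so dim ker(A − (0)·I) = n − 0 = 3

Summary:
  λ = 0: algebraic multiplicity = 3, geometric multiplicity = 3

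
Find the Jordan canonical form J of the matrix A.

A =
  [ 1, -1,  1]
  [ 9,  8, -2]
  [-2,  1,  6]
J_3(5)

The characteristic polynomial is
  det(x·I − A) = x^3 - 15*x^2 + 75*x - 125 = (x - 5)^3

Eigenvalues and multiplicities (the geometric multiplicity of λ is n − rank(A − λI), which equals the number of Jordan blocks for λ):
  λ = 5: algebraic multiplicity = 3, geometric multiplicity = 1

Determining the block sizes for each eigenvalue:
  λ = 5: one block (gm = 1), so the single block has size am = 3 → block sizes [3]

Assembling the blocks gives a Jordan form
J =
  [5, 1, 0]
  [0, 5, 1]
  [0, 0, 5]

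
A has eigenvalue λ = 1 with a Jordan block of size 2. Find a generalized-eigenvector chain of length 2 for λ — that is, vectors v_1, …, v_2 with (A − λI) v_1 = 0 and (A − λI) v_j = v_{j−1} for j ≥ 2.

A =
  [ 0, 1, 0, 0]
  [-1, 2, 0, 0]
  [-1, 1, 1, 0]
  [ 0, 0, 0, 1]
A Jordan chain for λ = 1 of length 2:
v_1 = (-1, -1, -1, 0)ᵀ
v_2 = (1, 0, 0, 0)ᵀ

Let N = A − (1)·I. We want v_2 with N^2 v_2 = 0 but N^1 v_2 ≠ 0; then v_{j-1} := N · v_j for j = 2, …, 2.

Pick v_2 = (1, 0, 0, 0)ᵀ.
Then v_1 = N · v_2 = (-1, -1, -1, 0)ᵀ.

Sanity check: (A − (1)·I) v_1 = (0, 0, 0, 0)ᵀ = 0. ✓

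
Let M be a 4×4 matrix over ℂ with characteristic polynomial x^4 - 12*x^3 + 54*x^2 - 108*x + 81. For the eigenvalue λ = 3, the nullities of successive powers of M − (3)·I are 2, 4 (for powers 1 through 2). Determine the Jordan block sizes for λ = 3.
Block sizes for λ = 3: [2, 2]

From the dimensions of kernels of powers, the number of Jordan blocks of size at least j is d_j − d_{j−1} where d_j = dim ker(N^j) (with d_0 = 0). Computing the differences gives [2, 2].
The number of blocks of size exactly k is (#blocks of size ≥ k) − (#blocks of size ≥ k + 1), so the partition is: 2 block(s) of size 2.
In nonincreasing order the block sizes are [2, 2].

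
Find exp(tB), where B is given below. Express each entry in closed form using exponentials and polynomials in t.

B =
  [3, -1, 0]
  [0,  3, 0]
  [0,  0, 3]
e^{tB} =
  [exp(3*t), -t*exp(3*t), 0]
  [0, exp(3*t), 0]
  [0, 0, exp(3*t)]

Strategy: write B = P · J · P⁻¹ where J is a Jordan canonical form, so e^{tB} = P · e^{tJ} · P⁻¹, and e^{tJ} can be computed block-by-block.

B has Jordan form
J =
  [3, 1, 0]
  [0, 3, 0]
  [0, 0, 3]
(up to reordering of blocks).

Per-block formulas:
  For a 1×1 block at λ = 3: exp(t · [3]) = [e^(3t)].
  For a 2×2 Jordan block J_2(3): exp(t · J_2(3)) = e^(3t)·(I + t·N), where N is the 2×2 nilpotent shift.

After assembling e^{tJ} and conjugating by P, we get:

e^{tB} =
  [exp(3*t), -t*exp(3*t), 0]
  [0, exp(3*t), 0]
  [0, 0, exp(3*t)]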